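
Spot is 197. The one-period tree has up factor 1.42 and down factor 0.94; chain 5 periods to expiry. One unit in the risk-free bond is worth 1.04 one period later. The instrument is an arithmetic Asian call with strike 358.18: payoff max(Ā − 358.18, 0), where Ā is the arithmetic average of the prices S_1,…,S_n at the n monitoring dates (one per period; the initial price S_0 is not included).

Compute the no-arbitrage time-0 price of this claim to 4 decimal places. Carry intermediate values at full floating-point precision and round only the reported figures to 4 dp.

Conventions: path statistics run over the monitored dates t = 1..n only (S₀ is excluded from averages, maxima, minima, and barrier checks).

price = 1.8399

Risk-neutral up-probability p* = (R−d)/(u−d) = (1.04−0.94)/(1.42−0.94) = 0.2083; the claim prices as the p*-weighted sum of path payoffs discounted by R^5.
Enumerate all 2^5 = 32 price paths (U = up ×1.42, D = down ×0.94); each path with k up-moves has probability p*^k·(1−p*)^(5−k).
DDDDD: Ā=164.2522, payoff=0.0000, prob=0.310965
UDDDD: Ā=248.1256, payoff=0.0000, prob=0.081833
DUDDD: Ā=229.2136, payoff=0.0000, prob=0.081833
UUDDD: Ā=346.2589, payoff=0.0000, prob=0.021535
DDUDD: Ā=211.4363, payoff=0.0000, prob=0.081833
UDUDD: Ā=319.4038, payoff=0.0000, prob=0.021535
DUUDD: Ā=300.4918, payoff=0.0000, prob=0.021535
UUUDD: Ā=453.9345, payoff=95.7545, prob=0.005667
DDDUD: Ā=194.7257, payoff=0.0000, prob=0.081833
UDDUD: Ā=294.1601, payoff=0.0000, prob=0.021535
DUDUD: Ā=275.2481, payoff=0.0000, prob=0.021535
UUDUD: Ā=415.8003, payoff=57.6203, prob=0.005667
DDUUD: Ā=257.4708, payoff=0.0000, prob=0.021535
UDUUD: Ā=388.9453, payoff=30.7653, prob=0.005667
DUUUD: Ā=370.0333, payoff=11.8533, prob=0.005667
UUUUD: Ā=558.9865, payoff=200.8065, prob=0.001491
DDDDU: Ā=179.0177, payoff=0.0000, prob=0.081833
UDDDU: Ā=270.4310, payoff=0.0000, prob=0.021535
DUDDU: Ā=251.5190, payoff=0.0000, prob=0.021535
UUDDU: Ā=379.9542, payoff=21.7742, prob=0.005667
DDUDU: Ā=233.7417, payoff=0.0000, prob=0.021535
UDUDU: Ā=353.0992, payoff=0.0000, prob=0.005667
DUUDU: Ā=334.1872, payoff=0.0000, prob=0.005667
UUUDU: Ā=504.8360, payoff=146.6560, prob=0.001491
DDDUU: Ā=217.0311, payoff=0.0000, prob=0.021535
UDDUU: Ā=327.8555, payoff=0.0000, prob=0.005667
DUDUU: Ā=308.9435, payoff=0.0000, prob=0.005667
UUDUU: Ā=466.7018, payoff=108.5218, prob=0.001491
DDUUU: Ā=291.1662, payoff=0.0000, prob=0.005667
UDUUU: Ā=439.8468, payoff=81.6668, prob=0.001491
DUUUU: Ā=420.9348, payoff=62.7548, prob=0.001491
UUUUU: Ā=635.8802, payoff=277.7002, prob=0.000392
Price = Σ prob·payoff / R^5 = 2.238508 / 1.216653 = 1.8399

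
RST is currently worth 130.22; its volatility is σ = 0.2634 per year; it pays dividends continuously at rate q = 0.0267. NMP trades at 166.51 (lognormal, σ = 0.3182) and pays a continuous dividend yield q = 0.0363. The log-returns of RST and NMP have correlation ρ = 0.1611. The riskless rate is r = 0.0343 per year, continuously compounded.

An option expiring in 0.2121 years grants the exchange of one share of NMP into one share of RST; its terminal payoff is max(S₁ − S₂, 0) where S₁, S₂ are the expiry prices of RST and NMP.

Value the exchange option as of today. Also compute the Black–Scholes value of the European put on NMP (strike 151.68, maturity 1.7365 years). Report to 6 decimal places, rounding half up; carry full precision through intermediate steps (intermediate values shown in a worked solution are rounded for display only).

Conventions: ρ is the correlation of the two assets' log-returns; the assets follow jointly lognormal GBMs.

exchange price = 0.940194
price(NMP put K=151.68) = 18.691825

σ_eff = √(σ₁² + σ₂² − 2ρσ₁σ₂) = √(0.2634² + 0.3182² − 2·0.1611·0.2634·0.3182) = 0.378980
d₁ = (ln(S₁/S₂) + (q₂ − q₁ + σ_eff²/2)T) / (σ_eff√T) = (ln(130.22/166.51) + (0.0363 − 0.0267 + 0.071813)·0.2121) / 0.174537 = -1.309537
d₂ = d₁ − σ_eff√T = -1.309537 − 0.174537 = -1.484074
N(d₁) = 0.095176,  N(d₂) = 0.068895
V = S₁·e^{−q₁T}·N(d₁) − S₂·e^{−q₂T}·N(d₂) = 12.323857 − 11.383664 = 0.940194
[vanilla: NMP put K=151.68]
σ√T = 0.3182·√1.7365 = 0.419312
d₁ = (ln(S/K) + (r−q+σ²/2)T) / (σ√T) = (ln(166.51/151.68) + (0.0343−0.0363+0.3182²/2)·1.7365) / 0.419312 = (0.093282 + 0.084438) / 0.419312 = 0.423839
d₂ = d₁ − σ√T = 0.423839 − 0.419312 = 0.004526
e^{−rT} = 0.942177
e^{−qT} = 0.938911
N(−d₁) = 0.335842,  N(−d₂) = 0.498194
price = K·e^{−rT}·N(−d₂) − S·e^{−qT}·N(−d₁) = 71.196660 − 52.504835 = 18.691825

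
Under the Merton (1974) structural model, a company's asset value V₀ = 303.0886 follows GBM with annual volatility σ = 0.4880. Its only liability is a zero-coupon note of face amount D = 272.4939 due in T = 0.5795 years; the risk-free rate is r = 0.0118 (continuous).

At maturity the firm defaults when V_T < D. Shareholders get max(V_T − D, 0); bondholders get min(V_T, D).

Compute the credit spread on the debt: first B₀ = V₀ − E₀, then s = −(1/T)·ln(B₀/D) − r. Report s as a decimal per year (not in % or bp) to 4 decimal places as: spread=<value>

spread=0.1882

Equity is a call on the firm's assets struck at D = 272.4939:
d₁ = [ln(V₀/D) + (r + σ²/2)T] / (σ√T)
   = [ln(303.0886/272.4939) + (0.0118 + 0.5·0.4880²)·0.5795] / (0.4880·√0.5795)
   = [0.106409 + 0.075840] / 0.371489 = 0.490591
d₂ = d₁ − σ√T = 0.490591 − 0.371489 = 0.119101
N(d₁) = 0.688142,  N(d₂) = 0.547402,  e^(−rT) = 0.993185
E₀ = V₀·N(d₁) − D·e^(−rT)·N(d₂)
   = 303.0886·0.688142 − 272.4939·0.993185·0.547402 = 60.420701
B₀ = V₀ − E₀ = 303.0886 − 60.420701 = 242.667899
spread = −(1/T)·ln(B₀/D) − r = −(1/0.5795)·ln(242.667899/272.4939) − 0.0118 = 0.18823864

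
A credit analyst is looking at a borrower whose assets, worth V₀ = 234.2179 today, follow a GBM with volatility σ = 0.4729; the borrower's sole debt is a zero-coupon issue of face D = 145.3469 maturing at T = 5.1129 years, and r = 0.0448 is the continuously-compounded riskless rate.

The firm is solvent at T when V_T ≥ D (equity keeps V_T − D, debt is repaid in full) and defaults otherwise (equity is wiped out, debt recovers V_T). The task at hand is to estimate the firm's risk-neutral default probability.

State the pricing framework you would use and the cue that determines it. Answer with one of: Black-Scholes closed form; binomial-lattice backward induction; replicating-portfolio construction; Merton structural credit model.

framework: Merton structural credit model

Key observation: the asked-for credit quantity lives on the firm's capital structure — asset value, asset volatility, debt face 145.3469 — which is the structural model's domain.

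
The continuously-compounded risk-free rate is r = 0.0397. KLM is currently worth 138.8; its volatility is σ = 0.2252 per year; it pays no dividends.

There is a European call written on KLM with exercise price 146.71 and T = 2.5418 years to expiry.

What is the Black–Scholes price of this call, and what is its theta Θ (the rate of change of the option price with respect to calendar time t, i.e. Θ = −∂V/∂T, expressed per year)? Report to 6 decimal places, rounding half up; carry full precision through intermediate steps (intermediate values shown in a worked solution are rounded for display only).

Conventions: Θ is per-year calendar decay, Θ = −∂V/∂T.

price = 22.574342
Θ = -6.253446

σ√T = 0.2252·√2.5418 = 0.359037
d₁ = (ln(S/K) + (r+σ²/2)T) / (σ√T) = (ln(138.8/146.71) + (0.0397+0.2252²/2)·2.5418) / 0.359037 = (-0.055424 + 0.165363) / 0.359037 = 0.306206
d₂ = d₁ − σ√T = 0.306206 − 0.359037 = -0.052830
e^{−rT} = 0.904015
N(d₁) = 0.620276,  N(d₂) = 0.478933
Call price V = S·N(d₁) − K·e^{−rT}·N(d₂) = 86.094345 − 63.520002 = 22.574342
φ(d₁) = (1/√(2π))·e^{−d₁²/2} = 0.380671
Θ = −S·φ(d₁)·σ/(2√T) − r·K·e^{−rT}·N(d₂) = −3.731702 − 2.521744 = -6.253446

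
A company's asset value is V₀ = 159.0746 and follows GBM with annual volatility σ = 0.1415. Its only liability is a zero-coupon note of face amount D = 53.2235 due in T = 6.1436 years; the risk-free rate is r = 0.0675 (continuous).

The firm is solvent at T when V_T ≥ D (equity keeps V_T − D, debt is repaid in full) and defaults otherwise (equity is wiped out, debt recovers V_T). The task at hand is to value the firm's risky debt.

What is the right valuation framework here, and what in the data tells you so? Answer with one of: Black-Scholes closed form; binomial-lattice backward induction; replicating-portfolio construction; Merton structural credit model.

Key observation: the asked-for credit quantity lives on the firm's capital structure — asset value, asset volatility, debt face 53.2235 — which is the structural model's domain.

framework: Merton structural credit model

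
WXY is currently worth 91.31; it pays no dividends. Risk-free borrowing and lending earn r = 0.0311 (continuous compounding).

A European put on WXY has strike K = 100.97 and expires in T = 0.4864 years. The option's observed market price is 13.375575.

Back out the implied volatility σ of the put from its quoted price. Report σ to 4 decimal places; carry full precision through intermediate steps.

At σ = 0.3289 the Black–Scholes value reproduces the quote:
σ√T = 0.3289·√0.4864 = 0.229383
d₁ = (ln(S/K) + (r+σ²/2)T) / (σ√T) = (ln(91.31/100.97) + (0.0311+0.3289²/2)·0.4864) / 0.229383 = (-0.100563 + 0.041435) / 0.229383 = -0.257770
d₂ = d₁ − σ√T = -0.257770 − 0.229383 = -0.487152
e^{−rT} = 0.984987
N(−d₁) = 0.601708,  N(−d₂) = 0.686925
V = K·e^{−rT}·N(−d₂) − S·N(−d₁) = 68.317498 − 54.941923 = 13.375575 (the observed quote) — the price is monotone increasing in volatility, hence this σ is the only solution

sigma = 0.3289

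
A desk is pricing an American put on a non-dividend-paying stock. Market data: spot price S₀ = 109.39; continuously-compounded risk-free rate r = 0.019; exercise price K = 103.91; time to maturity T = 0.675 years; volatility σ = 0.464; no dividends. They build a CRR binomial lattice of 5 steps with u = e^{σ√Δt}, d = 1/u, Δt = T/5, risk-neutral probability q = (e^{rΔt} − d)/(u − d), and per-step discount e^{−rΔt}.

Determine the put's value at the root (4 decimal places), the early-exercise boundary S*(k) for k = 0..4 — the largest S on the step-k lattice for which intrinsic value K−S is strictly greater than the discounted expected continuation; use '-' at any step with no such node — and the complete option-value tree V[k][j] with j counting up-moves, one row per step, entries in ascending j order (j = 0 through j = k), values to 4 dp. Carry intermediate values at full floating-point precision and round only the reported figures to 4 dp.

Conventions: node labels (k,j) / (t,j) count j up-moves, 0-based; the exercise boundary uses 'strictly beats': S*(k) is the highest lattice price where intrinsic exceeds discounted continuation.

params: Δt=0.13500 u=1.18588 d=0.84326 q=0.46498 e^(-rΔt)=0.99744
t_5 payoffs: 57.2682 38.3172 11.6662 0.0000 0.0000 0.0000
t_4: node(4,0) S=55.3115 payoff=48.5985 vs cont=48.3323 → 48.5985 [stop]  node(4,1) S=77.7851 payoff=26.1249 vs cont=25.8587 → 26.1249 [stop]  node(4,2) S=109.3900 payoff=0.0000 vs cont=6.2257 → 6.2257 [wait]  node(4,3) S=153.8362 payoff=0.0000 vs cont=0.0000 → 0.0000 [wait]  node(4,4) S=216.3413 payoff=0.0000 vs cont=0.0000 → 0.0000 [wait]  ⇒ S*(4)=77.7851
t_3: node(3,0) S=65.5928 payoff=38.3172 vs cont=38.0510 → 38.3172 [stop]  node(3,1) S=92.2438 payoff=11.6662 vs cont=16.8290 → 16.8290 [wait]  node(3,2) S=129.7233 payoff=0.0000 vs cont=3.3224 → 3.3224 [wait]  node(3,3) S=182.4312 payoff=0.0000 vs cont=0.0000 → 0.0000 [wait]  ⇒ S*(3)=65.5928
t_2: node(2,0) S=77.7851 payoff=26.1249 vs cont=28.2531 → 28.2531 [wait]  node(2,1) S=109.3900 payoff=0.0000 vs cont=10.5217 → 10.5217 [wait]  node(2,2) S=153.8362 payoff=0.0000 vs cont=1.7730 → 1.7730 [wait]  ⇒ S*(2)=-
t_1: node(1,0) S=92.2438 payoff=11.6662 vs cont=19.9571 → 19.9571 [wait]  node(1,1) S=129.7233 payoff=0.0000 vs cont=6.4372 → 6.4372 [wait]  ⇒ S*(1)=-
t_0: node(0,0) S=109.3900 payoff=0.0000 vs cont=13.6356 → 13.6356 [wait]  ⇒ S*(0)=-

price = 13.6356
boundary = - - - 65.5928 77.7851
tree:
13.6356
19.9571 6.4372
28.2531 10.5217 1.7730
38.3172 16.8290 3.3224 0.0000
48.5985 26.1249 6.2257 0.0000 0.0000
57.2682 38.3172 11.6662 0.0000 0.0000 0.0000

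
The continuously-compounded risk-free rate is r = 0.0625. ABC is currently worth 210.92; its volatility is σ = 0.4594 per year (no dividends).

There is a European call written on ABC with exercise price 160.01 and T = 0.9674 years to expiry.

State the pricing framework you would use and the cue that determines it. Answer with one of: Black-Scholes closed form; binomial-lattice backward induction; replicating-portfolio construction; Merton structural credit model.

Key observation: the strike-160.01 call on ABC is European-exercise on a continuously-modelled lognormal underlying, so its value is a single closed-form evaluation.

framework: Black-Scholes closed form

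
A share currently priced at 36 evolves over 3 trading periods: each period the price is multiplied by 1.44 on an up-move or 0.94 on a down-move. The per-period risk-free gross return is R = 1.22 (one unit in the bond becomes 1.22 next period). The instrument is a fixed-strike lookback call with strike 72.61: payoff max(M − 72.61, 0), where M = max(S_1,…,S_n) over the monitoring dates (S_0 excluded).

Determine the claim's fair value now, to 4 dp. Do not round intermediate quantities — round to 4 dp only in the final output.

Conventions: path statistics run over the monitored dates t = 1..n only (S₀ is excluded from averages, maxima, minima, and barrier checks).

price = 3.5289

No-arbitrage gives p* = (R−d)/(u−d) = 0.5600: enumerate every path, weight its payoff by its p*-probability, and discount by R^3.
Enumerate all 2^3 = 8 price paths (U = up ×1.44, D = down ×0.94); each path with k up-moves has probability p*^k·(1−p*)^(3−k).
DDD: M=33.8400, payoff=0.0000, prob=0.085184
UDD: M=51.8400, payoff=0.0000, prob=0.108416
DUD: M=48.7296, payoff=0.0000, prob=0.108416
UUD: M=74.6496, payoff=2.0396, prob=0.137984
DDU: M=45.8058, payoff=0.0000, prob=0.108416
UDU: M=70.1706, payoff=0.0000, prob=0.137984
DUU: M=70.1706, payoff=0.0000, prob=0.137984
UUU: M=107.4954, payoff=34.8854, prob=0.175616
Price = Σ prob·payoff / R^3 = 6.407871 / 1.815848 = 3.5289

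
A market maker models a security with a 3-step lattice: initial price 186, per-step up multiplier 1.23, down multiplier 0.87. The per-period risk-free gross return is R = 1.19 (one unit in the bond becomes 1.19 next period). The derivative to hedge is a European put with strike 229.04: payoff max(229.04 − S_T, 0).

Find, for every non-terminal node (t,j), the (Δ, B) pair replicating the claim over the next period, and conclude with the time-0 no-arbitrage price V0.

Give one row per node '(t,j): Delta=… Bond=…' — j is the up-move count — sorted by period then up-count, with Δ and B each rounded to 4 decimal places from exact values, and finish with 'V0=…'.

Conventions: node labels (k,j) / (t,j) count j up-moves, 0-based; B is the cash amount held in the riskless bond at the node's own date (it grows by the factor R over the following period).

Risk-neutral probability p* = (R−d)/(u−d) = (1.19−0.87)/(1.23−0.87) = 0.8889.
At maturity the claim pays: V(3,0)=106.5584, V(3,1)=55.8764, V(3,2)=0.0000, V(3,3)=0.0000
Node (2,0) S=140.7834: V=(p*·55.8764+(1−p*)·106.5584)/1.19=51.6872; Δ=(55.8764−106.5584)/(173.1636−122.4816)=-1.0000; B=V−Δ·S=192.4706
Node (2,1) S=199.0386: V=(p*·0.0000+(1−p*)·55.8764)/1.19=5.2172; Δ=(0.0000−55.8764)/(244.8175−173.1636)=-0.7798; B=V−Δ·S=160.4295
Node (2,2) S=281.3994: V=(p*·0.0000+(1−p*)·0.0000)/1.19=0.0000; Δ=(0.0000−0.0000)/(346.1213−244.8175)=0.0000; B=V−Δ·S=0.0000
Node (1,0) S=161.8200: V=(p*·5.2172+(1−p*)·51.6872)/1.19=8.7232; Δ=(5.2172−51.6872)/(199.0386−140.7834)=-0.7977; B=V−Δ·S=137.8064
Node (1,1) S=228.7800: V=(p*·0.0000+(1−p*)·5.2172)/1.19=0.4871; Δ=(0.0000−5.2172)/(281.3994−199.0386)=-0.0633; B=V−Δ·S=14.9794
Node (0,0) S=186.0000: V=(p*·0.4871+(1−p*)·8.7232)/1.19=1.1784; Δ=(0.4871−8.7232)/(228.7800−161.8200)=-0.1230; B=V−Δ·S=24.0562
As a check, the time-0 holding Δ(0,0)·S0 + B(0,0) comes to 1.1784 — exactly V0.

(0,0): Delta=-0.1230 Bond=24.0562
(1,0): Delta=-0.7977 Bond=137.8064
(1,1): Delta=-0.0633 Bond=14.9794
(2,0): Delta=-1.0000 Bond=192.4706
(2,1): Delta=-0.7798 Bond=160.4295
(2,2): Delta=0.0000 Bond=0.0000
V0=1.1784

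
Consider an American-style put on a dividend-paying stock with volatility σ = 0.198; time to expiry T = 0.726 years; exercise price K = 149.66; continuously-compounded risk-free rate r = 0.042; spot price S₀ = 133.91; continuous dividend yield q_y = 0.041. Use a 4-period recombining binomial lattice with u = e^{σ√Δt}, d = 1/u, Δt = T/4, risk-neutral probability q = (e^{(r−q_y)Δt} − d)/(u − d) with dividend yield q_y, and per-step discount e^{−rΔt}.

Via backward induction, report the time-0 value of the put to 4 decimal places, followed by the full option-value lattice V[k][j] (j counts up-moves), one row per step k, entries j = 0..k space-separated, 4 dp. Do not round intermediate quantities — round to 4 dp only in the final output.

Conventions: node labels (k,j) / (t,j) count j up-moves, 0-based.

params: Δt=0.18150 u=1.08801 d=0.91911 q=0.48000 e^(-rΔt)=0.99241
t_4 payoffs: 54.1001 36.5387 15.7500 0.0000 0.0000
k=3: node(3,0) S=103.9705 payoff=45.6895 vs cont=45.3238 → 45.6895 [stop]  node(3,1) S=123.0775 payoff=26.5825 vs cont=26.3584 → 26.5825 [stop]  node(3,2) S=145.6959 payoff=3.9641 vs cont=8.1278 → 8.1278 [wait]  node(3,3) S=172.4709 payoff=0.0000 vs cont=0.0000 → 0.0000 [wait]
k=2: node(2,0) S=113.1213 payoff=36.5387 vs cont=36.2408 → 36.5387 [stop]  node(2,1) S=133.9100 payoff=15.7500 vs cont=17.5897 → 17.5897 [wait]  node(2,2) S=158.5191 payoff=0.0000 vs cont=4.1944 → 4.1944 [wait]
k=1: node(1,0) S=123.0775 payoff=26.5825 vs cont=27.2348 → 27.2348 [wait]  node(1,1) S=145.6959 payoff=3.9641 vs cont=11.0752 → 11.0752 [wait]
k=0: node(0,0) S=133.9100 payoff=15.7500 vs cont=19.3303 → 19.3303 [wait]

price = 19.3303
tree:
19.3303
27.2348 11.0752
36.5387 17.5897 4.1944
45.6895 26.5825 8.1278 0.0000
54.1001 36.5387 15.7500 0.0000 0.0000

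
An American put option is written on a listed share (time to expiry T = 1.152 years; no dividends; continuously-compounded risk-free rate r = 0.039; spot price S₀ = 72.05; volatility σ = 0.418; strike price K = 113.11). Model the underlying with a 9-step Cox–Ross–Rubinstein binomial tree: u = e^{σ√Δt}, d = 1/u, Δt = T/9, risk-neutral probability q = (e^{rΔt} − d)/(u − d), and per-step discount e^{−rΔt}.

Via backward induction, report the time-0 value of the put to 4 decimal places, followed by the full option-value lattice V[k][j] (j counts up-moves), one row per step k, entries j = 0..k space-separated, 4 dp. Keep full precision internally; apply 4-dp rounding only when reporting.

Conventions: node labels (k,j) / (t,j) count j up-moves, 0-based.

price = 42.0125
tree:
42.0125
51.0680 32.6156
59.6858 41.4945 23.3123
67.1066 51.0680 31.5295 14.6307
73.4966 59.6858 41.0600 21.5070 7.3147
78.9990 67.1066 51.0680 30.4389 12.0303 2.2693
83.7371 73.4966 59.6858 41.0600 19.2205 4.3463 0.0370
87.8171 78.9990 67.1066 51.0680 29.4377 8.3238 0.0714 0.0000
91.3304 83.7371 73.4966 59.6858 41.0600 15.9405 0.1379 0.0000 0.0000
94.3556 87.8171 78.9990 67.1066 51.0680 29.4377 0.2662 0.0000 0.0000 0.0000

params: Δt=0.12800 u=1.16131 d=0.86110 q=0.47935 e^(-rΔt)=0.99502
t_9 payoffs: 94.3556 87.8171 78.9990 67.1066 51.0680 29.4377 0.2662 0.0000 0.0000 0.0000
k=8: node(8,0) S=21.7796 payoff=91.3304 vs cont=90.7671 → 91.3304 [stop]  node(8,1) S=29.3729 payoff=83.7371 vs cont=83.1739 → 83.7371 [stop]  node(8,2) S=39.6134 payoff=73.4966 vs cont=72.9334 → 73.4966 [stop]  node(8,3) S=53.4242 payoff=59.6858 vs cont=59.1226 → 59.6858 [stop]  node(8,4) S=72.0500 payoff=41.0600 vs cont=40.4968 → 41.0600 [stop]  node(8,5) S=97.1695 payoff=15.9405 vs cont=15.3773 → 15.9405 [stop]  node(8,6) S=131.0466 payoff=0.0000 vs cont=0.1379 → 0.1379 [wait]  node(8,7) S=176.7347 payoff=0.0000 vs cont=0.0000 → 0.0000 [wait]  node(8,8) S=238.3514 payoff=0.0000 vs cont=0.0000 → 0.0000 [wait]
k=7: node(7,0) S=25.2929 payoff=87.8171 vs cont=87.2539 → 87.8171 [stop]  node(7,1) S=34.1110 payoff=78.9990 vs cont=78.4358 → 78.9990 [stop]  node(7,2) S=46.0034 payoff=67.1066 vs cont=66.5433 → 67.1066 [stop]  node(7,3) S=62.0420 payoff=51.0680 vs cont=50.5047 → 51.0680 [stop]  node(7,4) S=83.6723 payoff=29.4377 vs cont=28.8744 → 29.4377 [stop]  node(7,5) S=112.8438 payoff=0.2662 vs cont=8.3238 → 8.3238 [wait]  node(7,6) S=152.1857 payoff=0.0000 vs cont=0.0714 → 0.0714 [wait]  node(7,7) S=205.2437 payoff=0.0000 vs cont=0.0000 → 0.0000 [wait]
k=6: node(6,0) S=29.3729 payoff=83.7371 vs cont=83.1739 → 83.7371 [stop]  node(6,1) S=39.6134 payoff=73.4966 vs cont=72.9334 → 73.4966 [stop]  node(6,2) S=53.4242 payoff=59.6858 vs cont=59.1226 → 59.6858 [stop]  node(6,3) S=72.0500 payoff=41.0600 vs cont=40.4968 → 41.0600 [stop]  node(6,4) S=97.1695 payoff=15.9405 vs cont=19.2205 → 19.2205 [wait]  node(6,5) S=131.0466 payoff=0.0000 vs cont=4.3463 → 4.3463 [wait]  node(6,6) S=176.7347 payoff=0.0000 vs cont=0.0370 → 0.0370 [wait]
k=5: node(5,0) S=34.1110 payoff=78.9990 vs cont=78.4358 → 78.9990 [stop]  node(5,1) S=46.0034 payoff=67.1066 vs cont=66.5433 → 67.1066 [stop]  node(5,2) S=62.0420 payoff=51.0680 vs cont=50.5047 → 51.0680 [stop]  node(5,3) S=83.6723 payoff=29.4377 vs cont=30.4389 → 30.4389 [wait]  node(5,4) S=112.8438 payoff=0.2662 vs cont=12.0303 → 12.0303 [wait]  node(5,5) S=152.1857 payoff=0.0000 vs cont=2.2693 → 2.2693 [wait]
k=4: node(4,0) S=39.6134 payoff=73.4966 vs cont=72.9334 → 73.4966 [stop]  node(4,1) S=53.4242 payoff=59.6858 vs cont=59.1226 → 59.6858 [stop]  node(4,2) S=72.0500 payoff=41.0600 vs cont=40.9743 → 41.0600 [stop]  node(4,3) S=97.1695 payoff=15.9405 vs cont=21.5070 → 21.5070 [wait]  node(4,4) S=131.0466 payoff=0.0000 vs cont=7.3147 → 7.3147 [wait]
k=3: node(3,0) S=46.0034 payoff=67.1066 vs cont=66.5433 → 67.1066 [stop]  node(3,1) S=62.0420 payoff=51.0680 vs cont=50.5047 → 51.0680 [stop]  node(3,2) S=83.6723 payoff=29.4377 vs cont=31.5295 → 31.5295 [wait]  node(3,3) S=112.8438 payoff=0.2662 vs cont=14.6307 → 14.6307 [wait]
k=2: node(2,0) S=53.4242 payoff=59.6858 vs cont=59.1226 → 59.6858 [stop]  node(2,1) S=72.0500 payoff=41.0600 vs cont=41.4945 → 41.4945 [wait]  node(2,2) S=97.1695 payoff=15.9405 vs cont=23.3123 → 23.3123 [wait]
k=1: node(1,0) S=62.0420 payoff=51.0680 vs cont=50.7120 → 51.0680 [stop]  node(1,1) S=83.6723 payoff=29.4377 vs cont=32.6156 → 32.6156 [wait]
k=0: node(0,0) S=72.0500 payoff=41.0600 vs cont=42.0125 → 42.0125 [wait]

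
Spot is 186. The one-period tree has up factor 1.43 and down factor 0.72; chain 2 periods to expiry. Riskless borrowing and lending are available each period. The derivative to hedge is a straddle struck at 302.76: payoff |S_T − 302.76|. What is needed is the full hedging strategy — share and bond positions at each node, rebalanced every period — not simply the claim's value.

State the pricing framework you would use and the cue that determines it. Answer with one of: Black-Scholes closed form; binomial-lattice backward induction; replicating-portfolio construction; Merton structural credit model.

Key observation: the mandate to exhibit the hedge at every date and state singles out the replicating-portfolio construction on the 2-period tree with factors 1.43 and 0.72 from 186.

framework: replicating-portfolio construction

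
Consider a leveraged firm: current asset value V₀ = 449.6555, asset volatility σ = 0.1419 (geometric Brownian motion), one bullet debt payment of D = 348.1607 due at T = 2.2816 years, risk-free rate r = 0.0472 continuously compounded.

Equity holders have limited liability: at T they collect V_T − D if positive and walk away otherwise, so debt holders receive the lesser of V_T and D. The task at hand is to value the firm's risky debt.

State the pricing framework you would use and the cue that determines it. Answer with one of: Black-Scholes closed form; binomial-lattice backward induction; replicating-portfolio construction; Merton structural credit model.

Key observation: assets follow a GBM and default happens iff V_T < 348.1607; valuing claims on that split (equity as a call, risky debt as the residual) is the structural model's definition.

framework: Merton structural credit model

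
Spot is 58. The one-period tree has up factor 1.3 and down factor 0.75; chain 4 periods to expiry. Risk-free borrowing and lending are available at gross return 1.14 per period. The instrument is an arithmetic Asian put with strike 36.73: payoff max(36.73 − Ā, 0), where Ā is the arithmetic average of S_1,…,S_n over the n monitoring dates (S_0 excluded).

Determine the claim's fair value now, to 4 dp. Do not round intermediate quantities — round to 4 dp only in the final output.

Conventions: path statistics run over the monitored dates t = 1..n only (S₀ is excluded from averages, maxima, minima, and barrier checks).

Under the martingale measure an up-move has probability p* = 0.7091; value the claim as the probability-weighted average of per-path payoffs, discounted 4 periods at R = 1.14.
Enumerate all 2^4 = 16 price paths (U = up ×1.3, D = down ×0.75); each path with k up-moves has probability p*^k·(1−p*)^(4−k).
DDDD: Ā=29.7363, payoff=6.9937, prob=0.007162
UDDD: Ā=51.5430, payoff=0.0000, prob=0.017457
DUDD: Ā=43.5680, payoff=0.0000, prob=0.017457
UUDD: Ā=75.5178, payoff=0.0000, prob=0.042552
DDUD: Ā=37.5867, payoff=0.0000, prob=0.017457
UDUD: Ā=65.1503, payoff=0.0000, prob=0.042552
DUUD: Ā=57.1753, payoff=0.0000, prob=0.042552
UUUD: Ā=99.1039, payoff=0.0000, prob=0.103720
DDDU: Ā=33.1008, payoff=3.6292, prob=0.017457
UDDU: Ā=57.3747, payoff=0.0000, prob=0.042552
DUDU: Ā=49.3997, payoff=0.0000, prob=0.042552
UUDU: Ā=85.6261, payoff=0.0000, prob=0.103720
DDUU: Ā=43.4184, payoff=0.0000, prob=0.042552
UDUU: Ā=75.2586, payoff=0.0000, prob=0.103720
DUUU: Ā=67.2836, payoff=0.0000, prob=0.103720
UUUU: Ā=116.6249, payoff=0.0000, prob=0.252818
Price = Σ prob·payoff / R^4 = 0.113444 / 1.688960 = 0.0672

price = 0.0672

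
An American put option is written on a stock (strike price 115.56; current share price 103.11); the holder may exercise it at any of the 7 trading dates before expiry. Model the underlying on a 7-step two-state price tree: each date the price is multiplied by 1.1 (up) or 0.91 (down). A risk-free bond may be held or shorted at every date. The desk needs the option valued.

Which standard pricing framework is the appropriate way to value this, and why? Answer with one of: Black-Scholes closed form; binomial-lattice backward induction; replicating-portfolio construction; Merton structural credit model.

framework: binomial-lattice backward induction

Key observation: early exercise of the strike-115.56 put must be checked at each of the 7 dates (spot 103.11), which forces a node-by-node comparison of intrinsic and continuation value backward from expiry.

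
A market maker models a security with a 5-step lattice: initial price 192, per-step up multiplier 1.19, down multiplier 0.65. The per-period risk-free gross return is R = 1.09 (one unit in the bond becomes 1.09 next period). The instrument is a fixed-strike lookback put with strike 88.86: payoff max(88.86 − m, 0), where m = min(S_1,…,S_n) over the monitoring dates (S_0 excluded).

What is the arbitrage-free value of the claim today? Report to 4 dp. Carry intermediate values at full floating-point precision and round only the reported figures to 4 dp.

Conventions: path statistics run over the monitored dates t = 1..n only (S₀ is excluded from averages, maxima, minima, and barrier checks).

Under the martingale measure an up-move has probability p* = 0.8148; value the claim as the probability-weighted average of per-path payoffs, discounted 5 periods at R = 1.09.
Enumerate all 2^5 = 32 price paths (U = up ×1.19, D = down ×0.65); each path with k up-moves has probability p*^k·(1−p*)^(5−k).
DDDDD: m=22.2776, payoff=66.5824, prob=0.000218
UDDDD: m=40.7851, payoff=48.0749, prob=0.000958
DUDDD: m=40.7851, payoff=48.0749, prob=0.000958
UUDDD: m=74.6681, payoff=14.1919, prob=0.004216
DDUDD: m=40.7851, payoff=48.0749, prob=0.000958
UDUDD: m=74.6681, payoff=14.1919, prob=0.004216
DUUDD: m=74.6681, payoff=14.1919, prob=0.004216
UUUDD: m=136.7001, payoff=0.0000, prob=0.018552
DDDUD: m=40.7851, payoff=48.0749, prob=0.000958
UDDUD: m=74.6681, payoff=14.1919, prob=0.004216
DUDUD: m=74.6681, payoff=14.1919, prob=0.004216
UUDUD: m=136.7001, payoff=0.0000, prob=0.018552
DDUUD: m=74.6681, payoff=14.1919, prob=0.004216
UDUUD: m=136.7001, payoff=0.0000, prob=0.018552
DUUUD: m=124.8000, payoff=0.0000, prob=0.018552
UUUUD: m=228.4800, payoff=0.0000, prob=0.081629
DDDDU: m=34.2732, payoff=54.5868, prob=0.000958
UDDDU: m=62.7463, payoff=26.1137, prob=0.004216
DUDDU: m=62.7463, payoff=26.1137, prob=0.004216
UUDDU: m=114.8740, payoff=0.0000, prob=0.018552
DDUDU: m=62.7463, payoff=26.1137, prob=0.004216
UDUDU: m=114.8740, payoff=0.0000, prob=0.018552
DUUDU: m=114.8740, payoff=0.0000, prob=0.018552
UUUDU: m=210.3078, payoff=0.0000, prob=0.081629
DDDUU: m=52.7280, payoff=36.1320, prob=0.004216
UDDUU: m=96.5328, payoff=0.0000, prob=0.018552
DUDUU: m=96.5328, payoff=0.0000, prob=0.018552
UUDUU: m=176.7293, payoff=0.0000, prob=0.081629
DDUUU: m=81.1200, payoff=7.7400, prob=0.018552
UDUUU: m=148.5120, payoff=0.0000, prob=0.081629
DUUUU: m=124.8000, payoff=0.0000, prob=0.081629
UUUUU: m=228.4800, payoff=0.0000, prob=0.359165
Price = Σ prob·payoff / R^5 = 1.236360 / 1.538624 = 0.8035

price = 0.8035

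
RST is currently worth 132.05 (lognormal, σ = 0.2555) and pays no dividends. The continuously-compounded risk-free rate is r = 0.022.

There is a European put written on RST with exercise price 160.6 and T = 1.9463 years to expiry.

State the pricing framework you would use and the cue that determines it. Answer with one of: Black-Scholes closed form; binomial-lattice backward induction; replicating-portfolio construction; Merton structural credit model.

framework: Black-Scholes closed form

Key observation: everything needed for the exact continuous-time valuation of the European put on RST (strike 160.6) is given, and no feature rules the closed form out.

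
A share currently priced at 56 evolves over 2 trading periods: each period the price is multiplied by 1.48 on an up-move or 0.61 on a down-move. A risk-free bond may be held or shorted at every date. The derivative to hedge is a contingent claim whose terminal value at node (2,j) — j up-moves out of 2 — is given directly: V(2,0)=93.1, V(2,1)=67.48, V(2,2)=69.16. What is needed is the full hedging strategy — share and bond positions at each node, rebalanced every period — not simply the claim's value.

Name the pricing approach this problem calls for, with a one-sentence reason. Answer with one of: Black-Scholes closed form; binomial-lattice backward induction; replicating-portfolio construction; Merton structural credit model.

framework: replicating-portfolio construction

Key observation: the mandate to exhibit the hedge at every date and state singles out the replicating-portfolio construction on the 2-period tree with factors 1.48 and 0.61 from 56.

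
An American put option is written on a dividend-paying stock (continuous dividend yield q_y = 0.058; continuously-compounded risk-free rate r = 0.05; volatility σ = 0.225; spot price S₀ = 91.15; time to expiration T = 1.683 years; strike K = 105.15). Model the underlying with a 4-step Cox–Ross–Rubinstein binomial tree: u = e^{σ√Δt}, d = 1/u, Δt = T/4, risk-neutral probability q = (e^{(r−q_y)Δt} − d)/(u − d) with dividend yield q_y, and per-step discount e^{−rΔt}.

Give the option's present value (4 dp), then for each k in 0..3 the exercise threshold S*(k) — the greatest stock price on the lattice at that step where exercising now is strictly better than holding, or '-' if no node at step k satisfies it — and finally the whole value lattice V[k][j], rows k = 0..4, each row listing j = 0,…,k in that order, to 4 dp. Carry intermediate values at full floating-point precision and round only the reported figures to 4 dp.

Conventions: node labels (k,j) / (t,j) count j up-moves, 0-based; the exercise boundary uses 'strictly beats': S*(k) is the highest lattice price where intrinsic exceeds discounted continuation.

price = 19.7618
boundary = - - 68.0752 78.7722
tree:
19.7618
27.6269 11.1597
37.0748 17.4764 4.0295
46.3192 26.3778 7.5108 0.0000
54.3082 37.0748 14.0000 0.0000 0.0000

Δt=0.42075  u=1.15713  d=0.86420  q=0.45211  discount=0.97918
step 4 (expiry): payoffs max(K−S,0) = 54.3082 37.0748 14.0000 0.0000 0.0000
step 3: (k=3,j=0): S=58.8308, K−S=46.3192, hold=45.5485 ⇒ V=46.3192 exercise | (k=3,j=1): S=78.7722, K−S=26.3778, hold=26.0879 ⇒ V=26.3778 exercise | (k=3,j=2): S=105.4728, K−S=0.0000, hold=7.5108 ⇒ V=7.5108 continue | (k=3,j=3): S=141.2239, K−S=0.0000, hold=0.0000 ⇒ V=0.0000 continue  boundary S*=78.7722
step 2: (k=2,j=0): S=68.0752, K−S=37.0748, hold=36.5270 ⇒ V=37.0748 exercise | (k=2,j=1): S=91.1500, K−S=14.0000, hold=17.4764 ⇒ V=17.4764 continue | (k=2,j=2): S=122.0463, K−S=0.0000, hold=4.0295 ⇒ V=4.0295 continue  boundary S*=68.0752
step 1: (k=1,j=0): S=78.7722, K−S=26.3778, hold=27.6269 ⇒ V=27.6269 continue | (k=1,j=1): S=105.4728, K−S=0.0000, hold=11.1597 ⇒ V=11.1597 continue  boundary S*=-
step 0: (k=0,j=0): S=91.1500, K−S=14.0000, hold=19.7618 ⇒ V=19.7618 continue  boundary S*=-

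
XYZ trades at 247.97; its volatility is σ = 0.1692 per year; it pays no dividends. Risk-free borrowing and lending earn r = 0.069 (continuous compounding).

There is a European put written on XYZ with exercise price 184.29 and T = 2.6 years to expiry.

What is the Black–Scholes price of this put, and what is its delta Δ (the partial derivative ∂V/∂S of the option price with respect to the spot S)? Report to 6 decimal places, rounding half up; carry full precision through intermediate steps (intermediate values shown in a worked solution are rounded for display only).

σ√T = 0.1692·√2.6 = 0.272827
d₁ = (ln(S/K) + (r+σ²/2)T) / (σ√T) = (ln(247.97/184.29) + (0.069+0.1692²/2)·2.6) / 0.272827 = (0.296797 + 0.216617) / 0.272827 = 1.881833
d₂ = d₁ − σ√T = 1.881833 − 0.272827 = 1.609006
e^{−rT} = 0.835772
N(−d₁) = 0.029929,  N(−d₂) = 0.053808
Put price V = K·e^{−rT}·N(−d₂) − S·N(−d₁) = 8.287668 − 7.421585 = 0.866083
Δ = −N(−d₁) = -0.029929

price = 0.866083
Δ = -0.029929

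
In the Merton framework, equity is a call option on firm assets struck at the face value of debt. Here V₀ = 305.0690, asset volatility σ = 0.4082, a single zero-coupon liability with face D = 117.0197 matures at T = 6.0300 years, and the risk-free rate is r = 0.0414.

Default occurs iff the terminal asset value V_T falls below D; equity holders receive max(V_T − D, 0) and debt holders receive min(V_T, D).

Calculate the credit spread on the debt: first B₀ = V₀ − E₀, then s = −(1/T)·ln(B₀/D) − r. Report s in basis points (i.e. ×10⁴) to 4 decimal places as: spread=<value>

With assets at 305.0690 and a single debt payment of 117.0197 at 6.0300 years:
d₁ = [ln(V₀/D) + (r + σ²/2)T] / (σ√T)
   = [ln(305.0690/117.0197) + (0.0414 + 0.5·0.4082²)·6.0300] / (0.4082·√6.0300)
   = [0.958196 + 0.752023] / 1.002378 = 1.706161
d₂ = d₁ − σ√T = 1.706161 − 1.002378 = 0.703783
N(d₁) = 0.956011,  N(d₂) = 0.759216,  e^(−rT) = 0.779080
E₀ = V₀·N(d₁) − D·e^(−rT)·N(d₂)
   = 305.0690·0.956011 − 117.0197·0.779080·0.759216 = 222.433357
B₀ = V₀ − E₀ = 305.0690 − 222.433357 = 82.635643
spread = −(1/T)·ln(B₀/D) − r = −(1/6.0300)·ln(82.635643/117.0197) − 0.0414 = 0.01629506
in basis points: 0.01629506 × 10⁴ = 162.9506 bp

spread=162.9506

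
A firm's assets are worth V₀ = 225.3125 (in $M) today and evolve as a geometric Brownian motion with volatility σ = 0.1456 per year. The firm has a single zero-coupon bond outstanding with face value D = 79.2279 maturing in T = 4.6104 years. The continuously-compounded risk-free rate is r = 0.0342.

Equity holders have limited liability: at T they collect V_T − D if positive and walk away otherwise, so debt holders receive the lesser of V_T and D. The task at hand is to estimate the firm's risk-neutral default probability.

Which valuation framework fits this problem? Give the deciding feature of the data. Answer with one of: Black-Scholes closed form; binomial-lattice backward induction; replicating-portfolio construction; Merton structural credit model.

Key observation: the data describe a firm's assets (V₀ = 225.3125, GBM) and a single zero-coupon debt of face 79.2279, so credit quantities follow from equity-as-call in the structural model.

framework: Merton structural credit model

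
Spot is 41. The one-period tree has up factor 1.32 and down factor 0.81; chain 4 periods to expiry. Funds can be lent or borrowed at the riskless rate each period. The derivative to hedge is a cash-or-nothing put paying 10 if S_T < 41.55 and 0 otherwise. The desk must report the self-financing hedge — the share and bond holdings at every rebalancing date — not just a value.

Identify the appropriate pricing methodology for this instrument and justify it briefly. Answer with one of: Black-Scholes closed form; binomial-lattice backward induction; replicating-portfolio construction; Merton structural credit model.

Key observation: the task asks for the hedge itself — share and bond holdings at every node of the 4-period tree on spot 41 with factors 1.32/0.81 — which is exactly what the replicating-portfolio construction produces.

framework: replicating-portfolio construction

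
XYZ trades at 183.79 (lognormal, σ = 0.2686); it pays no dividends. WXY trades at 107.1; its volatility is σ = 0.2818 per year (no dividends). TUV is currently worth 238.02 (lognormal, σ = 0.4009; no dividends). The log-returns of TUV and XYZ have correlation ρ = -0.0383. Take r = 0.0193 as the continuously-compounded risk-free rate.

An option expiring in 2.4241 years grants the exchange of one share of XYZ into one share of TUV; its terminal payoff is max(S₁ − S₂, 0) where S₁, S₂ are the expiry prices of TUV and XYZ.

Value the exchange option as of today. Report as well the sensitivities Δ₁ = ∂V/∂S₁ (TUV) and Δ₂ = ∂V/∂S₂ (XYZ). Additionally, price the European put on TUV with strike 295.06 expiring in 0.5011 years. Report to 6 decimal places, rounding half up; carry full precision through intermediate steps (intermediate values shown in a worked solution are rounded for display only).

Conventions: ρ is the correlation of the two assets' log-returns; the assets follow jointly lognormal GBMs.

σ_eff = √(σ₁² + σ₂² − 2ρσ₁σ₂) = √(0.4009² + 0.2686² − 2·-0.0383·0.4009·0.2686) = 0.491035
d₁ = (ln(S₁/S₂) + (q₂ − q₁ + σ_eff²/2)T) / (σ_eff√T) = (ln(238.02/183.79) + (0.0 − 0.0 + 0.120558)·2.4241) / 0.764518 = 0.720460
d₂ = d₁ − σ_eff√T = 0.720460 − 0.764518 = -0.044058
N(d₁) = 0.764379,  N(d₂) = 0.482429
V = S₁·e^{−q₁T}·N(d₁) − S₂·e^{−q₂T}·N(d₂) = 181.937524 − 88.665676 = 93.271848
Δ₁ = e^{−q₁T}·N(d₁) = 0.764379;  Δ₂ = −e^{−q₂T}·N(d₂) = -0.482429
[vanilla: TUV put K=295.06]
σ√T = 0.4009·√0.5011 = 0.283791
d₁ = (ln(S/K) + (r+σ²/2)T) / (σ√T) = (ln(238.02/295.06) + (0.0193+0.4009²/2)·0.5011) / 0.283791 = (-0.214824 + 0.049940) / 0.283791 = -0.581006
d₂ = d₁ − σ√T = -0.581006 − 0.283791 = -0.864797
e^{−rT} = 0.990375
N(−d₁) = 0.719382,  N(−d₂) = 0.806425
price = K·e^{−rT}·N(−d₂) − S·N(−d₁) = 235.653609 − 171.227271 = 64.426338

exchange price = 93.271848
Δ1 = 0.764379
Δ2 = -0.482429
price(TUV put K=295.06) = 64.426338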